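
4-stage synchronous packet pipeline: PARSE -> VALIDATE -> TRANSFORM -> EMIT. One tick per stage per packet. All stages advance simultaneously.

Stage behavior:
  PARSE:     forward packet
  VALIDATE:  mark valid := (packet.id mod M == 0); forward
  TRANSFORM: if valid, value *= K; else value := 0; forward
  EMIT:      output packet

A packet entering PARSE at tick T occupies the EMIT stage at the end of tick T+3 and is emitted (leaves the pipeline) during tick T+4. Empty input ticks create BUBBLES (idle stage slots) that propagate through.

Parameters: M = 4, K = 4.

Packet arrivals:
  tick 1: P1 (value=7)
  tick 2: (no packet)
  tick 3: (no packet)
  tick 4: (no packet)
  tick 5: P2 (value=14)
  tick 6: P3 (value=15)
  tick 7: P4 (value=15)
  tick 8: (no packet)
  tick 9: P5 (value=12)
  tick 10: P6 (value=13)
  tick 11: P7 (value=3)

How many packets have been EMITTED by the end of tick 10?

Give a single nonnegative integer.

Tick 1: [PARSE:P1(v=7,ok=F), VALIDATE:-, TRANSFORM:-, EMIT:-] out:-; in:P1
Tick 2: [PARSE:-, VALIDATE:P1(v=7,ok=F), TRANSFORM:-, EMIT:-] out:-; in:-
Tick 3: [PARSE:-, VALIDATE:-, TRANSFORM:P1(v=0,ok=F), EMIT:-] out:-; in:-
Tick 4: [PARSE:-, VALIDATE:-, TRANSFORM:-, EMIT:P1(v=0,ok=F)] out:-; in:-
Tick 5: [PARSE:P2(v=14,ok=F), VALIDATE:-, TRANSFORM:-, EMIT:-] out:P1(v=0); in:P2
Tick 6: [PARSE:P3(v=15,ok=F), VALIDATE:P2(v=14,ok=F), TRANSFORM:-, EMIT:-] out:-; in:P3
Tick 7: [PARSE:P4(v=15,ok=F), VALIDATE:P3(v=15,ok=F), TRANSFORM:P2(v=0,ok=F), EMIT:-] out:-; in:P4
Tick 8: [PARSE:-, VALIDATE:P4(v=15,ok=T), TRANSFORM:P3(v=0,ok=F), EMIT:P2(v=0,ok=F)] out:-; in:-
Tick 9: [PARSE:P5(v=12,ok=F), VALIDATE:-, TRANSFORM:P4(v=60,ok=T), EMIT:P3(v=0,ok=F)] out:P2(v=0); in:P5
Tick 10: [PARSE:P6(v=13,ok=F), VALIDATE:P5(v=12,ok=F), TRANSFORM:-, EMIT:P4(v=60,ok=T)] out:P3(v=0); in:P6
Emitted by tick 10: ['P1', 'P2', 'P3']

Answer: 3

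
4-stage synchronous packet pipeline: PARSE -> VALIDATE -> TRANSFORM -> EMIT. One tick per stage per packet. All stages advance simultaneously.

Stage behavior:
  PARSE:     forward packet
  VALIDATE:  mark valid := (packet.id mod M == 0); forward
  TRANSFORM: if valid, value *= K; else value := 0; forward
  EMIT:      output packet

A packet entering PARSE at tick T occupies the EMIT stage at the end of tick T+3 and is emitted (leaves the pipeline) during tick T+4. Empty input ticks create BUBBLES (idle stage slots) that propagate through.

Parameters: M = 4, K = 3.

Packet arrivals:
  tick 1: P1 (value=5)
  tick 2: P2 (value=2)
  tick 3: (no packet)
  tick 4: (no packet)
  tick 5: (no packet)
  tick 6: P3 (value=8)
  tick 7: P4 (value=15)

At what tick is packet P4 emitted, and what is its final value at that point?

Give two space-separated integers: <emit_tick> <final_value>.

Tick 1: [PARSE:P1(v=5,ok=F), VALIDATE:-, TRANSFORM:-, EMIT:-] out:-; in:P1
Tick 2: [PARSE:P2(v=2,ok=F), VALIDATE:P1(v=5,ok=F), TRANSFORM:-, EMIT:-] out:-; in:P2
Tick 3: [PARSE:-, VALIDATE:P2(v=2,ok=F), TRANSFORM:P1(v=0,ok=F), EMIT:-] out:-; in:-
Tick 4: [PARSE:-, VALIDATE:-, TRANSFORM:P2(v=0,ok=F), EMIT:P1(v=0,ok=F)] out:-; in:-
Tick 5: [PARSE:-, VALIDATE:-, TRANSFORM:-, EMIT:P2(v=0,ok=F)] out:P1(v=0); in:-
Tick 6: [PARSE:P3(v=8,ok=F), VALIDATE:-, TRANSFORM:-, EMIT:-] out:P2(v=0); in:P3
Tick 7: [PARSE:P4(v=15,ok=F), VALIDATE:P3(v=8,ok=F), TRANSFORM:-, EMIT:-] out:-; in:P4
Tick 8: [PARSE:-, VALIDATE:P4(v=15,ok=T), TRANSFORM:P3(v=0,ok=F), EMIT:-] out:-; in:-
Tick 9: [PARSE:-, VALIDATE:-, TRANSFORM:P4(v=45,ok=T), EMIT:P3(v=0,ok=F)] out:-; in:-
Tick 10: [PARSE:-, VALIDATE:-, TRANSFORM:-, EMIT:P4(v=45,ok=T)] out:P3(v=0); in:-
Tick 11: [PARSE:-, VALIDATE:-, TRANSFORM:-, EMIT:-] out:P4(v=45); in:-
P4: arrives tick 7, valid=True (id=4, id%4=0), emit tick 11, final value 45

Answer: 11 45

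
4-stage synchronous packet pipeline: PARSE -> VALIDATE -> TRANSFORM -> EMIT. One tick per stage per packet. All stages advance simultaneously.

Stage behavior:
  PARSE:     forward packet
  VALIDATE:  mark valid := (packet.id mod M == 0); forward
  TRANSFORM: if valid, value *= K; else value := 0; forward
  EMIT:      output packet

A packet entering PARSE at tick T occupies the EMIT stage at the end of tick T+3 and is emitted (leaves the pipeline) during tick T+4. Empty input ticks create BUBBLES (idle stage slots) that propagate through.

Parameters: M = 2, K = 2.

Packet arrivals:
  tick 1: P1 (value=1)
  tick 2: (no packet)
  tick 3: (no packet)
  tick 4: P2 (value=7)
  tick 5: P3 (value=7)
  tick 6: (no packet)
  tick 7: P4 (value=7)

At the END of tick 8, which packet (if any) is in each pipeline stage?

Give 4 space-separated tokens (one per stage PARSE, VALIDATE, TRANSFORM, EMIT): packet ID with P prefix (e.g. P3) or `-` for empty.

Answer: - P4 - P3

Derivation:
Tick 1: [PARSE:P1(v=1,ok=F), VALIDATE:-, TRANSFORM:-, EMIT:-] out:-; in:P1
Tick 2: [PARSE:-, VALIDATE:P1(v=1,ok=F), TRANSFORM:-, EMIT:-] out:-; in:-
Tick 3: [PARSE:-, VALIDATE:-, TRANSFORM:P1(v=0,ok=F), EMIT:-] out:-; in:-
Tick 4: [PARSE:P2(v=7,ok=F), VALIDATE:-, TRANSFORM:-, EMIT:P1(v=0,ok=F)] out:-; in:P2
Tick 5: [PARSE:P3(v=7,ok=F), VALIDATE:P2(v=7,ok=T), TRANSFORM:-, EMIT:-] out:P1(v=0); in:P3
Tick 6: [PARSE:-, VALIDATE:P3(v=7,ok=F), TRANSFORM:P2(v=14,ok=T), EMIT:-] out:-; in:-
Tick 7: [PARSE:P4(v=7,ok=F), VALIDATE:-, TRANSFORM:P3(v=0,ok=F), EMIT:P2(v=14,ok=T)] out:-; in:P4
Tick 8: [PARSE:-, VALIDATE:P4(v=7,ok=T), TRANSFORM:-, EMIT:P3(v=0,ok=F)] out:P2(v=14); in:-
At end of tick 8: ['-', 'P4', '-', 'P3']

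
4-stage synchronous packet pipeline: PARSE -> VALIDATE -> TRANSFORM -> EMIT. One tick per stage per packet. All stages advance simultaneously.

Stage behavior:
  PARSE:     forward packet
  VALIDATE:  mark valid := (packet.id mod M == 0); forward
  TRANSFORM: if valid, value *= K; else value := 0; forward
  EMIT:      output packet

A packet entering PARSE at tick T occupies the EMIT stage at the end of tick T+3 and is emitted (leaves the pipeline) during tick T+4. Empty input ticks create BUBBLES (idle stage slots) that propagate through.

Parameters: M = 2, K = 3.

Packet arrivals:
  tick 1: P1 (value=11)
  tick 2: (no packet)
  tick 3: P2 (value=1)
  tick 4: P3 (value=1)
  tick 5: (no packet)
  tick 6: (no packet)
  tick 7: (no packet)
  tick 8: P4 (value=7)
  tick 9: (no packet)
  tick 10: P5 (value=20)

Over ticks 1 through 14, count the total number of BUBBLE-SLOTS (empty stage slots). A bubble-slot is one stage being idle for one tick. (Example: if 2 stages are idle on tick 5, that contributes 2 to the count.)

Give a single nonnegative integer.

Tick 1: [PARSE:P1(v=11,ok=F), VALIDATE:-, TRANSFORM:-, EMIT:-] out:-; bubbles=3
Tick 2: [PARSE:-, VALIDATE:P1(v=11,ok=F), TRANSFORM:-, EMIT:-] out:-; bubbles=3
Tick 3: [PARSE:P2(v=1,ok=F), VALIDATE:-, TRANSFORM:P1(v=0,ok=F), EMIT:-] out:-; bubbles=2
Tick 4: [PARSE:P3(v=1,ok=F), VALIDATE:P2(v=1,ok=T), TRANSFORM:-, EMIT:P1(v=0,ok=F)] out:-; bubbles=1
Tick 5: [PARSE:-, VALIDATE:P3(v=1,ok=F), TRANSFORM:P2(v=3,ok=T), EMIT:-] out:P1(v=0); bubbles=2
Tick 6: [PARSE:-, VALIDATE:-, TRANSFORM:P3(v=0,ok=F), EMIT:P2(v=3,ok=T)] out:-; bubbles=2
Tick 7: [PARSE:-, VALIDATE:-, TRANSFORM:-, EMIT:P3(v=0,ok=F)] out:P2(v=3); bubbles=3
Tick 8: [PARSE:P4(v=7,ok=F), VALIDATE:-, TRANSFORM:-, EMIT:-] out:P3(v=0); bubbles=3
Tick 9: [PARSE:-, VALIDATE:P4(v=7,ok=T), TRANSFORM:-, EMIT:-] out:-; bubbles=3
Tick 10: [PARSE:P5(v=20,ok=F), VALIDATE:-, TRANSFORM:P4(v=21,ok=T), EMIT:-] out:-; bubbles=2
Tick 11: [PARSE:-, VALIDATE:P5(v=20,ok=F), TRANSFORM:-, EMIT:P4(v=21,ok=T)] out:-; bubbles=2
Tick 12: [PARSE:-, VALIDATE:-, TRANSFORM:P5(v=0,ok=F), EMIT:-] out:P4(v=21); bubbles=3
Tick 13: [PARSE:-, VALIDATE:-, TRANSFORM:-, EMIT:P5(v=0,ok=F)] out:-; bubbles=3
Tick 14: [PARSE:-, VALIDATE:-, TRANSFORM:-, EMIT:-] out:P5(v=0); bubbles=4
Total bubble-slots: 36

Answer: 36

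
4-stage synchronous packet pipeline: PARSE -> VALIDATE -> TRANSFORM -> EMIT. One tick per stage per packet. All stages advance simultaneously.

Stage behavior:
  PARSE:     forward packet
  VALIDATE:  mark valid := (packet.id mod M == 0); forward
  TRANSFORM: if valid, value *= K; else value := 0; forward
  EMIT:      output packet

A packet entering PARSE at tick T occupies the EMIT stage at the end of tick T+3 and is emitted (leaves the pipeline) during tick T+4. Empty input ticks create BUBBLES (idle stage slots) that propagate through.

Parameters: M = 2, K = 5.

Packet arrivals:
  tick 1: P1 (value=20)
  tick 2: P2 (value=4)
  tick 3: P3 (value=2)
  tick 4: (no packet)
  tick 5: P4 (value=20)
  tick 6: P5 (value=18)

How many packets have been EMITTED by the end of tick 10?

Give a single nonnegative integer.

Answer: 5

Derivation:
Tick 1: [PARSE:P1(v=20,ok=F), VALIDATE:-, TRANSFORM:-, EMIT:-] out:-; in:P1
Tick 2: [PARSE:P2(v=4,ok=F), VALIDATE:P1(v=20,ok=F), TRANSFORM:-, EMIT:-] out:-; in:P2
Tick 3: [PARSE:P3(v=2,ok=F), VALIDATE:P2(v=4,ok=T), TRANSFORM:P1(v=0,ok=F), EMIT:-] out:-; in:P3
Tick 4: [PARSE:-, VALIDATE:P3(v=2,ok=F), TRANSFORM:P2(v=20,ok=T), EMIT:P1(v=0,ok=F)] out:-; in:-
Tick 5: [PARSE:P4(v=20,ok=F), VALIDATE:-, TRANSFORM:P3(v=0,ok=F), EMIT:P2(v=20,ok=T)] out:P1(v=0); in:P4
Tick 6: [PARSE:P5(v=18,ok=F), VALIDATE:P4(v=20,ok=T), TRANSFORM:-, EMIT:P3(v=0,ok=F)] out:P2(v=20); in:P5
Tick 7: [PARSE:-, VALIDATE:P5(v=18,ok=F), TRANSFORM:P4(v=100,ok=T), EMIT:-] out:P3(v=0); in:-
Tick 8: [PARSE:-, VALIDATE:-, TRANSFORM:P5(v=0,ok=F), EMIT:P4(v=100,ok=T)] out:-; in:-
Tick 9: [PARSE:-, VALIDATE:-, TRANSFORM:-, EMIT:P5(v=0,ok=F)] out:P4(v=100); in:-
Tick 10: [PARSE:-, VALIDATE:-, TRANSFORM:-, EMIT:-] out:P5(v=0); in:-
Emitted by tick 10: ['P1', 'P2', 'P3', 'P4', 'P5']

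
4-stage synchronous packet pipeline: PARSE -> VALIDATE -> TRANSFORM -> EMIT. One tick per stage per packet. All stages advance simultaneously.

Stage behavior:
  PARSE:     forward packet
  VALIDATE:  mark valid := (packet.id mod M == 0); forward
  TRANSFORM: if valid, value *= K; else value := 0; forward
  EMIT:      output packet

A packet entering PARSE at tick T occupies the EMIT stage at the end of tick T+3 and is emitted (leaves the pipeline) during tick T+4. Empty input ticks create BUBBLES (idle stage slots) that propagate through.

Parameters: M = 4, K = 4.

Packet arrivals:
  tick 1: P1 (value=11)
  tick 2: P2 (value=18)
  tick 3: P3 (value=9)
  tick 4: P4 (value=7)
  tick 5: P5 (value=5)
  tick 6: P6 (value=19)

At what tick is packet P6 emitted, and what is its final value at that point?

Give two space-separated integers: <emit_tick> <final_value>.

Tick 1: [PARSE:P1(v=11,ok=F), VALIDATE:-, TRANSFORM:-, EMIT:-] out:-; in:P1
Tick 2: [PARSE:P2(v=18,ok=F), VALIDATE:P1(v=11,ok=F), TRANSFORM:-, EMIT:-] out:-; in:P2
Tick 3: [PARSE:P3(v=9,ok=F), VALIDATE:P2(v=18,ok=F), TRANSFORM:P1(v=0,ok=F), EMIT:-] out:-; in:P3
Tick 4: [PARSE:P4(v=7,ok=F), VALIDATE:P3(v=9,ok=F), TRANSFORM:P2(v=0,ok=F), EMIT:P1(v=0,ok=F)] out:-; in:P4
Tick 5: [PARSE:P5(v=5,ok=F), VALIDATE:P4(v=7,ok=T), TRANSFORM:P3(v=0,ok=F), EMIT:P2(v=0,ok=F)] out:P1(v=0); in:P5
Tick 6: [PARSE:P6(v=19,ok=F), VALIDATE:P5(v=5,ok=F), TRANSFORM:P4(v=28,ok=T), EMIT:P3(v=0,ok=F)] out:P2(v=0); in:P6
Tick 7: [PARSE:-, VALIDATE:P6(v=19,ok=F), TRANSFORM:P5(v=0,ok=F), EMIT:P4(v=28,ok=T)] out:P3(v=0); in:-
Tick 8: [PARSE:-, VALIDATE:-, TRANSFORM:P6(v=0,ok=F), EMIT:P5(v=0,ok=F)] out:P4(v=28); in:-
Tick 9: [PARSE:-, VALIDATE:-, TRANSFORM:-, EMIT:P6(v=0,ok=F)] out:P5(v=0); in:-
Tick 10: [PARSE:-, VALIDATE:-, TRANSFORM:-, EMIT:-] out:P6(v=0); in:-
P6: arrives tick 6, valid=False (id=6, id%4=2), emit tick 10, final value 0

Answer: 10 0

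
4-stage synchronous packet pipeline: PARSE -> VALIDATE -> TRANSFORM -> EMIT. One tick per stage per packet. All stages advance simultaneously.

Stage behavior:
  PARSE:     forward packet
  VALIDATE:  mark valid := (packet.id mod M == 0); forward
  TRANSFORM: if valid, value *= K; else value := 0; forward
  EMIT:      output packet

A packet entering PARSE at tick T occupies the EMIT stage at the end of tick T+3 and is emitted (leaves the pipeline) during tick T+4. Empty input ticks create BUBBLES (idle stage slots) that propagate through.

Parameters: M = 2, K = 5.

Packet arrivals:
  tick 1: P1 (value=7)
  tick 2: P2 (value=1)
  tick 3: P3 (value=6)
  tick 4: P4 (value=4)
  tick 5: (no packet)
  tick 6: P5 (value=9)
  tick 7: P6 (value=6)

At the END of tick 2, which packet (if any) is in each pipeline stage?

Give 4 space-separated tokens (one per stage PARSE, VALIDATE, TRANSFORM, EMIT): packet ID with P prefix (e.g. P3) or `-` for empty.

Tick 1: [PARSE:P1(v=7,ok=F), VALIDATE:-, TRANSFORM:-, EMIT:-] out:-; in:P1
Tick 2: [PARSE:P2(v=1,ok=F), VALIDATE:P1(v=7,ok=F), TRANSFORM:-, EMIT:-] out:-; in:P2
At end of tick 2: ['P2', 'P1', '-', '-']

Answer: P2 P1 - -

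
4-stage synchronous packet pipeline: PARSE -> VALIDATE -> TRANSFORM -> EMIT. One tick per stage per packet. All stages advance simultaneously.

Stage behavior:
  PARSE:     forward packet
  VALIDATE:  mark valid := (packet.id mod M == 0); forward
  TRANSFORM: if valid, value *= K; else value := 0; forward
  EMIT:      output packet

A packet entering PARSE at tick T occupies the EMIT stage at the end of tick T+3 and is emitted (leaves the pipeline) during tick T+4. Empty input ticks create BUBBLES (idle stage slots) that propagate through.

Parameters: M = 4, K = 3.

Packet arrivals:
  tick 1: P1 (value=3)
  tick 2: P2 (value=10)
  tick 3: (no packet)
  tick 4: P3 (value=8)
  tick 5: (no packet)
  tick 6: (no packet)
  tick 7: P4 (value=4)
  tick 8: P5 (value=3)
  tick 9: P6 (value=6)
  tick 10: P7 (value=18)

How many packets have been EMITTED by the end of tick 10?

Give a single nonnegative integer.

Answer: 3

Derivation:
Tick 1: [PARSE:P1(v=3,ok=F), VALIDATE:-, TRANSFORM:-, EMIT:-] out:-; in:P1
Tick 2: [PARSE:P2(v=10,ok=F), VALIDATE:P1(v=3,ok=F), TRANSFORM:-, EMIT:-] out:-; in:P2
Tick 3: [PARSE:-, VALIDATE:P2(v=10,ok=F), TRANSFORM:P1(v=0,ok=F), EMIT:-] out:-; in:-
Tick 4: [PARSE:P3(v=8,ok=F), VALIDATE:-, TRANSFORM:P2(v=0,ok=F), EMIT:P1(v=0,ok=F)] out:-; in:P3
Tick 5: [PARSE:-, VALIDATE:P3(v=8,ok=F), TRANSFORM:-, EMIT:P2(v=0,ok=F)] out:P1(v=0); in:-
Tick 6: [PARSE:-, VALIDATE:-, TRANSFORM:P3(v=0,ok=F), EMIT:-] out:P2(v=0); in:-
Tick 7: [PARSE:P4(v=4,ok=F), VALIDATE:-, TRANSFORM:-, EMIT:P3(v=0,ok=F)] out:-; in:P4
Tick 8: [PARSE:P5(v=3,ok=F), VALIDATE:P4(v=4,ok=T), TRANSFORM:-, EMIT:-] out:P3(v=0); in:P5
Tick 9: [PARSE:P6(v=6,ok=F), VALIDATE:P5(v=3,ok=F), TRANSFORM:P4(v=12,ok=T), EMIT:-] out:-; in:P6
Tick 10: [PARSE:P7(v=18,ok=F), VALIDATE:P6(v=6,ok=F), TRANSFORM:P5(v=0,ok=F), EMIT:P4(v=12,ok=T)] out:-; in:P7
Emitted by tick 10: ['P1', 'P2', 'P3']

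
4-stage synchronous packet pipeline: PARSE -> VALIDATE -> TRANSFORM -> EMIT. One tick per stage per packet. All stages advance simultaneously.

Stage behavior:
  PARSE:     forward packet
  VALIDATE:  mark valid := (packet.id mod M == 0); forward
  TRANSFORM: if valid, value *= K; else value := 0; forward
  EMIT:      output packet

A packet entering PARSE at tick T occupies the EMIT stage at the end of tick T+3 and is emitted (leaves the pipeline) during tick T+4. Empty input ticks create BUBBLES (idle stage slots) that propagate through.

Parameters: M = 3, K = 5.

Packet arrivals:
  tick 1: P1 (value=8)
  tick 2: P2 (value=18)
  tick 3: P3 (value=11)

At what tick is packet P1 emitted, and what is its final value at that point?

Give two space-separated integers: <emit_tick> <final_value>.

Tick 1: [PARSE:P1(v=8,ok=F), VALIDATE:-, TRANSFORM:-, EMIT:-] out:-; in:P1
Tick 2: [PARSE:P2(v=18,ok=F), VALIDATE:P1(v=8,ok=F), TRANSFORM:-, EMIT:-] out:-; in:P2
Tick 3: [PARSE:P3(v=11,ok=F), VALIDATE:P2(v=18,ok=F), TRANSFORM:P1(v=0,ok=F), EMIT:-] out:-; in:P3
Tick 4: [PARSE:-, VALIDATE:P3(v=11,ok=T), TRANSFORM:P2(v=0,ok=F), EMIT:P1(v=0,ok=F)] out:-; in:-
Tick 5: [PARSE:-, VALIDATE:-, TRANSFORM:P3(v=55,ok=T), EMIT:P2(v=0,ok=F)] out:P1(v=0); in:-
Tick 6: [PARSE:-, VALIDATE:-, TRANSFORM:-, EMIT:P3(v=55,ok=T)] out:P2(v=0); in:-
Tick 7: [PARSE:-, VALIDATE:-, TRANSFORM:-, EMIT:-] out:P3(v=55); in:-
P1: arrives tick 1, valid=False (id=1, id%3=1), emit tick 5, final value 0

Answer: 5 0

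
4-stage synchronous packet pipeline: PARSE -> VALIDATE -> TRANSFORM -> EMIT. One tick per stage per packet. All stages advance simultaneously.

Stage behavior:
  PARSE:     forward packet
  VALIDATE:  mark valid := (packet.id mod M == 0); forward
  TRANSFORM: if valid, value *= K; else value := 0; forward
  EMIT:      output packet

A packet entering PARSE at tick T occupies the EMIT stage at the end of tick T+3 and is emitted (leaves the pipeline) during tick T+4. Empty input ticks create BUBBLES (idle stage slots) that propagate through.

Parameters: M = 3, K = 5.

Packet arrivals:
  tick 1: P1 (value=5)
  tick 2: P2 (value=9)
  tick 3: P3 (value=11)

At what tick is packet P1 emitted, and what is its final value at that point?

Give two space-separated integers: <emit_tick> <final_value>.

Answer: 5 0

Derivation:
Tick 1: [PARSE:P1(v=5,ok=F), VALIDATE:-, TRANSFORM:-, EMIT:-] out:-; in:P1
Tick 2: [PARSE:P2(v=9,ok=F), VALIDATE:P1(v=5,ok=F), TRANSFORM:-, EMIT:-] out:-; in:P2
Tick 3: [PARSE:P3(v=11,ok=F), VALIDATE:P2(v=9,ok=F), TRANSFORM:P1(v=0,ok=F), EMIT:-] out:-; in:P3
Tick 4: [PARSE:-, VALIDATE:P3(v=11,ok=T), TRANSFORM:P2(v=0,ok=F), EMIT:P1(v=0,ok=F)] out:-; in:-
Tick 5: [PARSE:-, VALIDATE:-, TRANSFORM:P3(v=55,ok=T), EMIT:P2(v=0,ok=F)] out:P1(v=0); in:-
Tick 6: [PARSE:-, VALIDATE:-, TRANSFORM:-, EMIT:P3(v=55,ok=T)] out:P2(v=0); in:-
Tick 7: [PARSE:-, VALIDATE:-, TRANSFORM:-, EMIT:-] out:P3(v=55); in:-
P1: arrives tick 1, valid=False (id=1, id%3=1), emit tick 5, final value 0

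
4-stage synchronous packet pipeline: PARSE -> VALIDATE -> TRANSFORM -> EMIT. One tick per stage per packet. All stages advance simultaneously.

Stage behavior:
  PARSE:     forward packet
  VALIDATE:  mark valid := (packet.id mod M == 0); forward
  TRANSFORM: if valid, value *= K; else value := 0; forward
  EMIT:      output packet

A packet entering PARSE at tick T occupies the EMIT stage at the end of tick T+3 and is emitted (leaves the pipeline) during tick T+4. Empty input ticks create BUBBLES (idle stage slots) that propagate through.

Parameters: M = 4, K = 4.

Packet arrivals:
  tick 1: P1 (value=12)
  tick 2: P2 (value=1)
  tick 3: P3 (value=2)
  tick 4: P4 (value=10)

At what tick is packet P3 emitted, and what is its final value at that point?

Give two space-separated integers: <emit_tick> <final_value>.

Tick 1: [PARSE:P1(v=12,ok=F), VALIDATE:-, TRANSFORM:-, EMIT:-] out:-; in:P1
Tick 2: [PARSE:P2(v=1,ok=F), VALIDATE:P1(v=12,ok=F), TRANSFORM:-, EMIT:-] out:-; in:P2
Tick 3: [PARSE:P3(v=2,ok=F), VALIDATE:P2(v=1,ok=F), TRANSFORM:P1(v=0,ok=F), EMIT:-] out:-; in:P3
Tick 4: [PARSE:P4(v=10,ok=F), VALIDATE:P3(v=2,ok=F), TRANSFORM:P2(v=0,ok=F), EMIT:P1(v=0,ok=F)] out:-; in:P4
Tick 5: [PARSE:-, VALIDATE:P4(v=10,ok=T), TRANSFORM:P3(v=0,ok=F), EMIT:P2(v=0,ok=F)] out:P1(v=0); in:-
Tick 6: [PARSE:-, VALIDATE:-, TRANSFORM:P4(v=40,ok=T), EMIT:P3(v=0,ok=F)] out:P2(v=0); in:-
Tick 7: [PARSE:-, VALIDATE:-, TRANSFORM:-, EMIT:P4(v=40,ok=T)] out:P3(v=0); in:-
Tick 8: [PARSE:-, VALIDATE:-, TRANSFORM:-, EMIT:-] out:P4(v=40); in:-
P3: arrives tick 3, valid=False (id=3, id%4=3), emit tick 7, final value 0

Answer: 7 0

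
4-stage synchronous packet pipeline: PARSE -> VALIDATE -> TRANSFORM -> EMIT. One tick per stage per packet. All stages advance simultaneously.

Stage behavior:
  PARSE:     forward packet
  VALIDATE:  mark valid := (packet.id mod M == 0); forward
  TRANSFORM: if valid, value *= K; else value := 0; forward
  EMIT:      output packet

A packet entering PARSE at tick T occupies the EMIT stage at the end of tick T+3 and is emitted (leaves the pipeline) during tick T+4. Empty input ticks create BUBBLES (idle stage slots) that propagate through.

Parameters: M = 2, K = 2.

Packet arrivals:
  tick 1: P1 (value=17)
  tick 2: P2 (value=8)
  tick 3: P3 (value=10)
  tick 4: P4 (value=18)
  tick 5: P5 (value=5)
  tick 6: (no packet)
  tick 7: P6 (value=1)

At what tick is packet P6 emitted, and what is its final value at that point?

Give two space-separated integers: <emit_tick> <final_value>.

Tick 1: [PARSE:P1(v=17,ok=F), VALIDATE:-, TRANSFORM:-, EMIT:-] out:-; in:P1
Tick 2: [PARSE:P2(v=8,ok=F), VALIDATE:P1(v=17,ok=F), TRANSFORM:-, EMIT:-] out:-; in:P2
Tick 3: [PARSE:P3(v=10,ok=F), VALIDATE:P2(v=8,ok=T), TRANSFORM:P1(v=0,ok=F), EMIT:-] out:-; in:P3
Tick 4: [PARSE:P4(v=18,ok=F), VALIDATE:P3(v=10,ok=F), TRANSFORM:P2(v=16,ok=T), EMIT:P1(v=0,ok=F)] out:-; in:P4
Tick 5: [PARSE:P5(v=5,ok=F), VALIDATE:P4(v=18,ok=T), TRANSFORM:P3(v=0,ok=F), EMIT:P2(v=16,ok=T)] out:P1(v=0); in:P5
Tick 6: [PARSE:-, VALIDATE:P5(v=5,ok=F), TRANSFORM:P4(v=36,ok=T), EMIT:P3(v=0,ok=F)] out:P2(v=16); in:-
Tick 7: [PARSE:P6(v=1,ok=F), VALIDATE:-, TRANSFORM:P5(v=0,ok=F), EMIT:P4(v=36,ok=T)] out:P3(v=0); in:P6
Tick 8: [PARSE:-, VALIDATE:P6(v=1,ok=T), TRANSFORM:-, EMIT:P5(v=0,ok=F)] out:P4(v=36); in:-
Tick 9: [PARSE:-, VALIDATE:-, TRANSFORM:P6(v=2,ok=T), EMIT:-] out:P5(v=0); in:-
Tick 10: [PARSE:-, VALIDATE:-, TRANSFORM:-, EMIT:P6(v=2,ok=T)] out:-; in:-
Tick 11: [PARSE:-, VALIDATE:-, TRANSFORM:-, EMIT:-] out:P6(v=2); in:-
P6: arrives tick 7, valid=True (id=6, id%2=0), emit tick 11, final value 2

Answer: 11 2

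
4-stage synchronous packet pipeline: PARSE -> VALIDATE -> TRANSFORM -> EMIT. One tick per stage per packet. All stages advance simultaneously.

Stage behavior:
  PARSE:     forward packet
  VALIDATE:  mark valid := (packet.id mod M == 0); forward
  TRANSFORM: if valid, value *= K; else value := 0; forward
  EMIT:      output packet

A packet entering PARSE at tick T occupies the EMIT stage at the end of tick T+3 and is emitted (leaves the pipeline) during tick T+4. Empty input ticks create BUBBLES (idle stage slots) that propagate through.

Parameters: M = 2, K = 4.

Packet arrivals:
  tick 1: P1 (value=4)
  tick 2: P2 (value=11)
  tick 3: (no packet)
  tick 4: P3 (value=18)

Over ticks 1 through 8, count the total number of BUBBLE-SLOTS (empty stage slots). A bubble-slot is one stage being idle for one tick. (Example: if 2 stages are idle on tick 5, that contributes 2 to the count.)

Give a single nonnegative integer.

Tick 1: [PARSE:P1(v=4,ok=F), VALIDATE:-, TRANSFORM:-, EMIT:-] out:-; bubbles=3
Tick 2: [PARSE:P2(v=11,ok=F), VALIDATE:P1(v=4,ok=F), TRANSFORM:-, EMIT:-] out:-; bubbles=2
Tick 3: [PARSE:-, VALIDATE:P2(v=11,ok=T), TRANSFORM:P1(v=0,ok=F), EMIT:-] out:-; bubbles=2
Tick 4: [PARSE:P3(v=18,ok=F), VALIDATE:-, TRANSFORM:P2(v=44,ok=T), EMIT:P1(v=0,ok=F)] out:-; bubbles=1
Tick 5: [PARSE:-, VALIDATE:P3(v=18,ok=F), TRANSFORM:-, EMIT:P2(v=44,ok=T)] out:P1(v=0); bubbles=2
Tick 6: [PARSE:-, VALIDATE:-, TRANSFORM:P3(v=0,ok=F), EMIT:-] out:P2(v=44); bubbles=3
Tick 7: [PARSE:-, VALIDATE:-, TRANSFORM:-, EMIT:P3(v=0,ok=F)] out:-; bubbles=3
Tick 8: [PARSE:-, VALIDATE:-, TRANSFORM:-, EMIT:-] out:P3(v=0); bubbles=4
Total bubble-slots: 20

Answer: 20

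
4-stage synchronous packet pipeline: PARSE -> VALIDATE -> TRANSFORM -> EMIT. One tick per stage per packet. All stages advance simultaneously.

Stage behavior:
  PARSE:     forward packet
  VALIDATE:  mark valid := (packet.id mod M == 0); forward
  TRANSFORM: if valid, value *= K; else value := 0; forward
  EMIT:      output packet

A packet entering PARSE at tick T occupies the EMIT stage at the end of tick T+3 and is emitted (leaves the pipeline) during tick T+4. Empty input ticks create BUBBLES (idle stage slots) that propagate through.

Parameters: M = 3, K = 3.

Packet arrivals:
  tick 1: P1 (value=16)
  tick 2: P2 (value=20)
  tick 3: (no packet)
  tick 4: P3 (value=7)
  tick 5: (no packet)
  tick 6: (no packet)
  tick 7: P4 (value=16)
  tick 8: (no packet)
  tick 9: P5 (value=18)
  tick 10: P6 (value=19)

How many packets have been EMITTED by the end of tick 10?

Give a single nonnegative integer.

Answer: 3

Derivation:
Tick 1: [PARSE:P1(v=16,ok=F), VALIDATE:-, TRANSFORM:-, EMIT:-] out:-; in:P1
Tick 2: [PARSE:P2(v=20,ok=F), VALIDATE:P1(v=16,ok=F), TRANSFORM:-, EMIT:-] out:-; in:P2
Tick 3: [PARSE:-, VALIDATE:P2(v=20,ok=F), TRANSFORM:P1(v=0,ok=F), EMIT:-] out:-; in:-
Tick 4: [PARSE:P3(v=7,ok=F), VALIDATE:-, TRANSFORM:P2(v=0,ok=F), EMIT:P1(v=0,ok=F)] out:-; in:P3
Tick 5: [PARSE:-, VALIDATE:P3(v=7,ok=T), TRANSFORM:-, EMIT:P2(v=0,ok=F)] out:P1(v=0); in:-
Tick 6: [PARSE:-, VALIDATE:-, TRANSFORM:P3(v=21,ok=T), EMIT:-] out:P2(v=0); in:-
Tick 7: [PARSE:P4(v=16,ok=F), VALIDATE:-, TRANSFORM:-, EMIT:P3(v=21,ok=T)] out:-; in:P4
Tick 8: [PARSE:-, VALIDATE:P4(v=16,ok=F), TRANSFORM:-, EMIT:-] out:P3(v=21); in:-
Tick 9: [PARSE:P5(v=18,ok=F), VALIDATE:-, TRANSFORM:P4(v=0,ok=F), EMIT:-] out:-; in:P5
Tick 10: [PARSE:P6(v=19,ok=F), VALIDATE:P5(v=18,ok=F), TRANSFORM:-, EMIT:P4(v=0,ok=F)] out:-; in:P6
Emitted by tick 10: ['P1', 'P2', 'P3']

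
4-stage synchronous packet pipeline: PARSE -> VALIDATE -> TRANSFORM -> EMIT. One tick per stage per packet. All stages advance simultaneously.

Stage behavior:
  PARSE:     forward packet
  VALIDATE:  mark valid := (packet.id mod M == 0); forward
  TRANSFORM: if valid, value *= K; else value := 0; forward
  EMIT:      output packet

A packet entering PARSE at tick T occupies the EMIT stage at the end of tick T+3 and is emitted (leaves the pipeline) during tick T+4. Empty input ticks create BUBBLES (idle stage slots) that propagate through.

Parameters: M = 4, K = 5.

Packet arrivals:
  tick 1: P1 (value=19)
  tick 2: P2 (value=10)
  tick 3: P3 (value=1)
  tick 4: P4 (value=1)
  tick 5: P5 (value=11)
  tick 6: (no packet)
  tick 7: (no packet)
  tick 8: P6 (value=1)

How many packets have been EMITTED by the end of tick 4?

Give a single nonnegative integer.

Answer: 0

Derivation:
Tick 1: [PARSE:P1(v=19,ok=F), VALIDATE:-, TRANSFORM:-, EMIT:-] out:-; in:P1
Tick 2: [PARSE:P2(v=10,ok=F), VALIDATE:P1(v=19,ok=F), TRANSFORM:-, EMIT:-] out:-; in:P2
Tick 3: [PARSE:P3(v=1,ok=F), VALIDATE:P2(v=10,ok=F), TRANSFORM:P1(v=0,ok=F), EMIT:-] out:-; in:P3
Tick 4: [PARSE:P4(v=1,ok=F), VALIDATE:P3(v=1,ok=F), TRANSFORM:P2(v=0,ok=F), EMIT:P1(v=0,ok=F)] out:-; in:P4
Emitted by tick 4: []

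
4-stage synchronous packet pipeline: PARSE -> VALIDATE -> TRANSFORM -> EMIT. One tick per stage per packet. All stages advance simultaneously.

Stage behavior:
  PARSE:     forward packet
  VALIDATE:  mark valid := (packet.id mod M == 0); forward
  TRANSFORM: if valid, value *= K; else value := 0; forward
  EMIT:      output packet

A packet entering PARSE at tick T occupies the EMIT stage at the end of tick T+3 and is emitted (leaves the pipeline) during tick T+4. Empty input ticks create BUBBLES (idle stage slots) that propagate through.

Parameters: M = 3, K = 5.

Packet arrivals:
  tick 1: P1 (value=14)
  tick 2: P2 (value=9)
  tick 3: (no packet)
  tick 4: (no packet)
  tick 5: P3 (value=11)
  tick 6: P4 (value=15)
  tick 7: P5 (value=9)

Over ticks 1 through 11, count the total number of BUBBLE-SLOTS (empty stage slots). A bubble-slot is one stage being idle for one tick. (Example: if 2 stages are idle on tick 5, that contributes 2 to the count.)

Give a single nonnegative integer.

Answer: 24

Derivation:
Tick 1: [PARSE:P1(v=14,ok=F), VALIDATE:-, TRANSFORM:-, EMIT:-] out:-; bubbles=3
Tick 2: [PARSE:P2(v=9,ok=F), VALIDATE:P1(v=14,ok=F), TRANSFORM:-, EMIT:-] out:-; bubbles=2
Tick 3: [PARSE:-, VALIDATE:P2(v=9,ok=F), TRANSFORM:P1(v=0,ok=F), EMIT:-] out:-; bubbles=2
Tick 4: [PARSE:-, VALIDATE:-, TRANSFORM:P2(v=0,ok=F), EMIT:P1(v=0,ok=F)] out:-; bubbles=2
Tick 5: [PARSE:P3(v=11,ok=F), VALIDATE:-, TRANSFORM:-, EMIT:P2(v=0,ok=F)] out:P1(v=0); bubbles=2
Tick 6: [PARSE:P4(v=15,ok=F), VALIDATE:P3(v=11,ok=T), TRANSFORM:-, EMIT:-] out:P2(v=0); bubbles=2
Tick 7: [PARSE:P5(v=9,ok=F), VALIDATE:P4(v=15,ok=F), TRANSFORM:P3(v=55,ok=T), EMIT:-] out:-; bubbles=1
Tick 8: [PARSE:-, VALIDATE:P5(v=9,ok=F), TRANSFORM:P4(v=0,ok=F), EMIT:P3(v=55,ok=T)] out:-; bubbles=1
Tick 9: [PARSE:-, VALIDATE:-, TRANSFORM:P5(v=0,ok=F), EMIT:P4(v=0,ok=F)] out:P3(v=55); bubbles=2
Tick 10: [PARSE:-, VALIDATE:-, TRANSFORM:-, EMIT:P5(v=0,ok=F)] out:P4(v=0); bubbles=3
Tick 11: [PARSE:-, VALIDATE:-, TRANSFORM:-, EMIT:-] out:P5(v=0); bubbles=4
Total bubble-slots: 24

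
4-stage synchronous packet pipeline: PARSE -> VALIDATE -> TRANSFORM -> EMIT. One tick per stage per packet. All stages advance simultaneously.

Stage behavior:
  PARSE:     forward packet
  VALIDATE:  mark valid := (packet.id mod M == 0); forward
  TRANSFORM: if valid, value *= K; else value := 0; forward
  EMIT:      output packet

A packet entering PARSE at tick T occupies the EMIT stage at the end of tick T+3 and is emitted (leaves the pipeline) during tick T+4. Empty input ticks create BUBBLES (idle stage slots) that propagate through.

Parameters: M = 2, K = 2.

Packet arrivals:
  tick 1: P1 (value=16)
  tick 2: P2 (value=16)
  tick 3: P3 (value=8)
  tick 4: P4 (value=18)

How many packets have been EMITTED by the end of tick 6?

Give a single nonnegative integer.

Tick 1: [PARSE:P1(v=16,ok=F), VALIDATE:-, TRANSFORM:-, EMIT:-] out:-; in:P1
Tick 2: [PARSE:P2(v=16,ok=F), VALIDATE:P1(v=16,ok=F), TRANSFORM:-, EMIT:-] out:-; in:P2
Tick 3: [PARSE:P3(v=8,ok=F), VALIDATE:P2(v=16,ok=T), TRANSFORM:P1(v=0,ok=F), EMIT:-] out:-; in:P3
Tick 4: [PARSE:P4(v=18,ok=F), VALIDATE:P3(v=8,ok=F), TRANSFORM:P2(v=32,ok=T), EMIT:P1(v=0,ok=F)] out:-; in:P4
Tick 5: [PARSE:-, VALIDATE:P4(v=18,ok=T), TRANSFORM:P3(v=0,ok=F), EMIT:P2(v=32,ok=T)] out:P1(v=0); in:-
Tick 6: [PARSE:-, VALIDATE:-, TRANSFORM:P4(v=36,ok=T), EMIT:P3(v=0,ok=F)] out:P2(v=32); in:-
Emitted by tick 6: ['P1', 'P2']

Answer: 2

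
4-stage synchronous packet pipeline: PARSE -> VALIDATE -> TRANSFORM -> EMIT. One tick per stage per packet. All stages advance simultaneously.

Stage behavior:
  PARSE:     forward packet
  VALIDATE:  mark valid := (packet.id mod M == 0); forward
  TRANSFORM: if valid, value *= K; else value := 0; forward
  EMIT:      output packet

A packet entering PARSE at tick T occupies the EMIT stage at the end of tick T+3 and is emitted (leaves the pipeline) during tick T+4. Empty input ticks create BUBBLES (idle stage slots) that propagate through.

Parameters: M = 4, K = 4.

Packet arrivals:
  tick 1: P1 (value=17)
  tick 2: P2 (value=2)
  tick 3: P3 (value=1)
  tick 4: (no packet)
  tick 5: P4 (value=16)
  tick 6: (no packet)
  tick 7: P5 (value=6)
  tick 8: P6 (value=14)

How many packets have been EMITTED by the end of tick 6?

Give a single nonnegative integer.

Tick 1: [PARSE:P1(v=17,ok=F), VALIDATE:-, TRANSFORM:-, EMIT:-] out:-; in:P1
Tick 2: [PARSE:P2(v=2,ok=F), VALIDATE:P1(v=17,ok=F), TRANSFORM:-, EMIT:-] out:-; in:P2
Tick 3: [PARSE:P3(v=1,ok=F), VALIDATE:P2(v=2,ok=F), TRANSFORM:P1(v=0,ok=F), EMIT:-] out:-; in:P3
Tick 4: [PARSE:-, VALIDATE:P3(v=1,ok=F), TRANSFORM:P2(v=0,ok=F), EMIT:P1(v=0,ok=F)] out:-; in:-
Tick 5: [PARSE:P4(v=16,ok=F), VALIDATE:-, TRANSFORM:P3(v=0,ok=F), EMIT:P2(v=0,ok=F)] out:P1(v=0); in:P4
Tick 6: [PARSE:-, VALIDATE:P4(v=16,ok=T), TRANSFORM:-, EMIT:P3(v=0,ok=F)] out:P2(v=0); in:-
Emitted by tick 6: ['P1', 'P2']

Answer: 2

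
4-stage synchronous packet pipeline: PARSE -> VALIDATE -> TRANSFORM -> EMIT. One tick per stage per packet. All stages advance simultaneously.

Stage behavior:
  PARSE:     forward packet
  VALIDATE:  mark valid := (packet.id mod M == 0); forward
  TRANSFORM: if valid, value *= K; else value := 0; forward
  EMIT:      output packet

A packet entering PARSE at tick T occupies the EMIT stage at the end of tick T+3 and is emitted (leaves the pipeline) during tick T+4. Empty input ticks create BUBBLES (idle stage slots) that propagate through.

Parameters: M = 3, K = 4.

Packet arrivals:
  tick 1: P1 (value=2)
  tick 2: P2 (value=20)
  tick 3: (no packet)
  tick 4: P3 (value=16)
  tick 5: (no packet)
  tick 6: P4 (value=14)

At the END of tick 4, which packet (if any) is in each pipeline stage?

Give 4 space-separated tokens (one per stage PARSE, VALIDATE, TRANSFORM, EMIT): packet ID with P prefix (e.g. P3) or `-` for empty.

Tick 1: [PARSE:P1(v=2,ok=F), VALIDATE:-, TRANSFORM:-, EMIT:-] out:-; in:P1
Tick 2: [PARSE:P2(v=20,ok=F), VALIDATE:P1(v=2,ok=F), TRANSFORM:-, EMIT:-] out:-; in:P2
Tick 3: [PARSE:-, VALIDATE:P2(v=20,ok=F), TRANSFORM:P1(v=0,ok=F), EMIT:-] out:-; in:-
Tick 4: [PARSE:P3(v=16,ok=F), VALIDATE:-, TRANSFORM:P2(v=0,ok=F), EMIT:P1(v=0,ok=F)] out:-; in:P3
At end of tick 4: ['P3', '-', 'P2', 'P1']

Answer: P3 - P2 P1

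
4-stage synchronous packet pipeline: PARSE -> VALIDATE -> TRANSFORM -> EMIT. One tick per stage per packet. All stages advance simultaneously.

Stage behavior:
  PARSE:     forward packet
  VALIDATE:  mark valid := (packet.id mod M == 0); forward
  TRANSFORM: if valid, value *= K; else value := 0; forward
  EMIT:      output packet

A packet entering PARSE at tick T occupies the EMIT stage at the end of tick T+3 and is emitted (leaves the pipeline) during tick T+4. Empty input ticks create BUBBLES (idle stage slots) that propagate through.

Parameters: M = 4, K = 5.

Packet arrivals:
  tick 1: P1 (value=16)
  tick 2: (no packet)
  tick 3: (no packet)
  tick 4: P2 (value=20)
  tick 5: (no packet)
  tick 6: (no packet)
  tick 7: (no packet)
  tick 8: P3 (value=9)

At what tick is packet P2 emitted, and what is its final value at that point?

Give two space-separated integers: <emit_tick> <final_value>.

Tick 1: [PARSE:P1(v=16,ok=F), VALIDATE:-, TRANSFORM:-, EMIT:-] out:-; in:P1
Tick 2: [PARSE:-, VALIDATE:P1(v=16,ok=F), TRANSFORM:-, EMIT:-] out:-; in:-
Tick 3: [PARSE:-, VALIDATE:-, TRANSFORM:P1(v=0,ok=F), EMIT:-] out:-; in:-
Tick 4: [PARSE:P2(v=20,ok=F), VALIDATE:-, TRANSFORM:-, EMIT:P1(v=0,ok=F)] out:-; in:P2
Tick 5: [PARSE:-, VALIDATE:P2(v=20,ok=F), TRANSFORM:-, EMIT:-] out:P1(v=0); in:-
Tick 6: [PARSE:-, VALIDATE:-, TRANSFORM:P2(v=0,ok=F), EMIT:-] out:-; in:-
Tick 7: [PARSE:-, VALIDATE:-, TRANSFORM:-, EMIT:P2(v=0,ok=F)] out:-; in:-
Tick 8: [PARSE:P3(v=9,ok=F), VALIDATE:-, TRANSFORM:-, EMIT:-] out:P2(v=0); in:P3
Tick 9: [PARSE:-, VALIDATE:P3(v=9,ok=F), TRANSFORM:-, EMIT:-] out:-; in:-
Tick 10: [PARSE:-, VALIDATE:-, TRANSFORM:P3(v=0,ok=F), EMIT:-] out:-; in:-
Tick 11: [PARSE:-, VALIDATE:-, TRANSFORM:-, EMIT:P3(v=0,ok=F)] out:-; in:-
Tick 12: [PARSE:-, VALIDATE:-, TRANSFORM:-, EMIT:-] out:P3(v=0); in:-
P2: arrives tick 4, valid=False (id=2, id%4=2), emit tick 8, final value 0

Answer: 8 0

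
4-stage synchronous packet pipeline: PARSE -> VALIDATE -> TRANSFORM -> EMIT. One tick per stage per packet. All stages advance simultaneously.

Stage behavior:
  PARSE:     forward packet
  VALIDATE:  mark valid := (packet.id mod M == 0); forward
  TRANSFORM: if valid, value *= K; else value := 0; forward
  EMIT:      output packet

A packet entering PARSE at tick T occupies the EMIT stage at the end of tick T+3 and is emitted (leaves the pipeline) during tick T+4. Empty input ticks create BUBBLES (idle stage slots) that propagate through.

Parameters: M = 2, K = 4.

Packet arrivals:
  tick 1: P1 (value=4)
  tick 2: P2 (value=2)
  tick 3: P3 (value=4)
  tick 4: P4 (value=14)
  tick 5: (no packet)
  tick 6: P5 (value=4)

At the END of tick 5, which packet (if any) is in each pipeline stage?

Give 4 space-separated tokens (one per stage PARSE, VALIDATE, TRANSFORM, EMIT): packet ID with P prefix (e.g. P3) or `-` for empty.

Tick 1: [PARSE:P1(v=4,ok=F), VALIDATE:-, TRANSFORM:-, EMIT:-] out:-; in:P1
Tick 2: [PARSE:P2(v=2,ok=F), VALIDATE:P1(v=4,ok=F), TRANSFORM:-, EMIT:-] out:-; in:P2
Tick 3: [PARSE:P3(v=4,ok=F), VALIDATE:P2(v=2,ok=T), TRANSFORM:P1(v=0,ok=F), EMIT:-] out:-; in:P3
Tick 4: [PARSE:P4(v=14,ok=F), VALIDATE:P3(v=4,ok=F), TRANSFORM:P2(v=8,ok=T), EMIT:P1(v=0,ok=F)] out:-; in:P4
Tick 5: [PARSE:-, VALIDATE:P4(v=14,ok=T), TRANSFORM:P3(v=0,ok=F), EMIT:P2(v=8,ok=T)] out:P1(v=0); in:-
At end of tick 5: ['-', 'P4', 'P3', 'P2']

Answer: - P4 P3 P2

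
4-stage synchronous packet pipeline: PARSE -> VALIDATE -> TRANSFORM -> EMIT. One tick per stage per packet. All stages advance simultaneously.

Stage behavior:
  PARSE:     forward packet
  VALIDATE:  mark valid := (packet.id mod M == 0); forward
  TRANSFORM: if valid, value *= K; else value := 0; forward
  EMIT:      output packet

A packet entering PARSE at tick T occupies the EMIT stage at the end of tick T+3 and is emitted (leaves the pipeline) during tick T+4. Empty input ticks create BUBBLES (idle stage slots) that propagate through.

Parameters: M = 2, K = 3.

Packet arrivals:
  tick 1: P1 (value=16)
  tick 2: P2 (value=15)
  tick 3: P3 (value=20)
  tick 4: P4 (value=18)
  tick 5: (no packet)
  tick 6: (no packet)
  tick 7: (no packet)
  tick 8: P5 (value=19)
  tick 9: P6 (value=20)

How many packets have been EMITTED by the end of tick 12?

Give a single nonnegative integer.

Tick 1: [PARSE:P1(v=16,ok=F), VALIDATE:-, TRANSFORM:-, EMIT:-] out:-; in:P1
Tick 2: [PARSE:P2(v=15,ok=F), VALIDATE:P1(v=16,ok=F), TRANSFORM:-, EMIT:-] out:-; in:P2
Tick 3: [PARSE:P3(v=20,ok=F), VALIDATE:P2(v=15,ok=T), TRANSFORM:P1(v=0,ok=F), EMIT:-] out:-; in:P3
Tick 4: [PARSE:P4(v=18,ok=F), VALIDATE:P3(v=20,ok=F), TRANSFORM:P2(v=45,ok=T), EMIT:P1(v=0,ok=F)] out:-; in:P4
Tick 5: [PARSE:-, VALIDATE:P4(v=18,ok=T), TRANSFORM:P3(v=0,ok=F), EMIT:P2(v=45,ok=T)] out:P1(v=0); in:-
Tick 6: [PARSE:-, VALIDATE:-, TRANSFORM:P4(v=54,ok=T), EMIT:P3(v=0,ok=F)] out:P2(v=45); in:-
Tick 7: [PARSE:-, VALIDATE:-, TRANSFORM:-, EMIT:P4(v=54,ok=T)] out:P3(v=0); in:-
Tick 8: [PARSE:P5(v=19,ok=F), VALIDATE:-, TRANSFORM:-, EMIT:-] out:P4(v=54); in:P5
Tick 9: [PARSE:P6(v=20,ok=F), VALIDATE:P5(v=19,ok=F), TRANSFORM:-, EMIT:-] out:-; in:P6
Tick 10: [PARSE:-, VALIDATE:P6(v=20,ok=T), TRANSFORM:P5(v=0,ok=F), EMIT:-] out:-; in:-
Tick 11: [PARSE:-, VALIDATE:-, TRANSFORM:P6(v=60,ok=T), EMIT:P5(v=0,ok=F)] out:-; in:-
Tick 12: [PARSE:-, VALIDATE:-, TRANSFORM:-, EMIT:P6(v=60,ok=T)] out:P5(v=0); in:-
Emitted by tick 12: ['P1', 'P2', 'P3', 'P4', 'P5']

Answer: 5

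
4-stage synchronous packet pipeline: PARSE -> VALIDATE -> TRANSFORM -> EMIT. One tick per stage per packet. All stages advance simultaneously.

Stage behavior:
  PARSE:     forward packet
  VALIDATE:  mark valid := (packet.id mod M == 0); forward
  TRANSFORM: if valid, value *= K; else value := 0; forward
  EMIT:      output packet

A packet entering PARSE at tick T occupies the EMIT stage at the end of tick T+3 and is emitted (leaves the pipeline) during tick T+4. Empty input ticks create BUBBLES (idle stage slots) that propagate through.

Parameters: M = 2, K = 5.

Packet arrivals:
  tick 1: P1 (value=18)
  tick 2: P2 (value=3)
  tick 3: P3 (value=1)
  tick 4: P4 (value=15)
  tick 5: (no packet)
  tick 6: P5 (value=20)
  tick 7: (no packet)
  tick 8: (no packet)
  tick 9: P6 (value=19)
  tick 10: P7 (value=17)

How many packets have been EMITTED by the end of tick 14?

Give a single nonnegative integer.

Tick 1: [PARSE:P1(v=18,ok=F), VALIDATE:-, TRANSFORM:-, EMIT:-] out:-; in:P1
Tick 2: [PARSE:P2(v=3,ok=F), VALIDATE:P1(v=18,ok=F), TRANSFORM:-, EMIT:-] out:-; in:P2
Tick 3: [PARSE:P3(v=1,ok=F), VALIDATE:P2(v=3,ok=T), TRANSFORM:P1(v=0,ok=F), EMIT:-] out:-; in:P3
Tick 4: [PARSE:P4(v=15,ok=F), VALIDATE:P3(v=1,ok=F), TRANSFORM:P2(v=15,ok=T), EMIT:P1(v=0,ok=F)] out:-; in:P4
Tick 5: [PARSE:-, VALIDATE:P4(v=15,ok=T), TRANSFORM:P3(v=0,ok=F), EMIT:P2(v=15,ok=T)] out:P1(v=0); in:-
Tick 6: [PARSE:P5(v=20,ok=F), VALIDATE:-, TRANSFORM:P4(v=75,ok=T), EMIT:P3(v=0,ok=F)] out:P2(v=15); in:P5
Tick 7: [PARSE:-, VALIDATE:P5(v=20,ok=F), TRANSFORM:-, EMIT:P4(v=75,ok=T)] out:P3(v=0); in:-
Tick 8: [PARSE:-, VALIDATE:-, TRANSFORM:P5(v=0,ok=F), EMIT:-] out:P4(v=75); in:-
Tick 9: [PARSE:P6(v=19,ok=F), VALIDATE:-, TRANSFORM:-, EMIT:P5(v=0,ok=F)] out:-; in:P6
Tick 10: [PARSE:P7(v=17,ok=F), VALIDATE:P6(v=19,ok=T), TRANSFORM:-, EMIT:-] out:P5(v=0); in:P7
Tick 11: [PARSE:-, VALIDATE:P7(v=17,ok=F), TRANSFORM:P6(v=95,ok=T), EMIT:-] out:-; in:-
Tick 12: [PARSE:-, VALIDATE:-, TRANSFORM:P7(v=0,ok=F), EMIT:P6(v=95,ok=T)] out:-; in:-
Tick 13: [PARSE:-, VALIDATE:-, TRANSFORM:-, EMIT:P7(v=0,ok=F)] out:P6(v=95); in:-
Tick 14: [PARSE:-, VALIDATE:-, TRANSFORM:-, EMIT:-] out:P7(v=0); in:-
Emitted by tick 14: ['P1', 'P2', 'P3', 'P4', 'P5', 'P6', 'P7']

Answer: 7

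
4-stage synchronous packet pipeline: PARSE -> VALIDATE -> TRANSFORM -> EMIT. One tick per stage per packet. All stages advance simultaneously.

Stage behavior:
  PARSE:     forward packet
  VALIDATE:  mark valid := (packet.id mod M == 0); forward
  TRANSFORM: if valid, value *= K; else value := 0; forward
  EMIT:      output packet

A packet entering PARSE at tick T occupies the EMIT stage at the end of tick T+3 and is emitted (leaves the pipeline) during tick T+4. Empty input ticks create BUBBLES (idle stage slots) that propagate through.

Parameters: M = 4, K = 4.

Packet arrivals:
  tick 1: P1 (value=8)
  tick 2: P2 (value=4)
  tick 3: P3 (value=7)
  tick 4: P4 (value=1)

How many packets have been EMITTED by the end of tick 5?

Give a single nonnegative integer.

Answer: 1

Derivation:
Tick 1: [PARSE:P1(v=8,ok=F), VALIDATE:-, TRANSFORM:-, EMIT:-] out:-; in:P1
Tick 2: [PARSE:P2(v=4,ok=F), VALIDATE:P1(v=8,ok=F), TRANSFORM:-, EMIT:-] out:-; in:P2
Tick 3: [PARSE:P3(v=7,ok=F), VALIDATE:P2(v=4,ok=F), TRANSFORM:P1(v=0,ok=F), EMIT:-] out:-; in:P3
Tick 4: [PARSE:P4(v=1,ok=F), VALIDATE:P3(v=7,ok=F), TRANSFORM:P2(v=0,ok=F), EMIT:P1(v=0,ok=F)] out:-; in:P4
Tick 5: [PARSE:-, VALIDATE:P4(v=1,ok=T), TRANSFORM:P3(v=0,ok=F), EMIT:P2(v=0,ok=F)] out:P1(v=0); in:-
Emitted by tick 5: ['P1']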